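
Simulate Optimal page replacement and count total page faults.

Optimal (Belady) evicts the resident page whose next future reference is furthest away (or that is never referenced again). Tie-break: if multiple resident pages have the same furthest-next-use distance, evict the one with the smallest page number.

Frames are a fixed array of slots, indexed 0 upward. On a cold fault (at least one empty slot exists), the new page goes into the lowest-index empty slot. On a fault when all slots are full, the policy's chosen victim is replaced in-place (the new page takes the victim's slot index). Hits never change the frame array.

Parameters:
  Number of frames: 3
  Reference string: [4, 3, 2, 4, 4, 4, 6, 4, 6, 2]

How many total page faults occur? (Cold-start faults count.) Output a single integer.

Answer: 4

Derivation:
Step 0: ref 4 → FAULT, frames=[4,-,-]
Step 1: ref 3 → FAULT, frames=[4,3,-]
Step 2: ref 2 → FAULT, frames=[4,3,2]
Step 3: ref 4 → HIT, frames=[4,3,2]
Step 4: ref 4 → HIT, frames=[4,3,2]
Step 5: ref 4 → HIT, frames=[4,3,2]
Step 6: ref 6 → FAULT (evict 3), frames=[4,6,2]
Step 7: ref 4 → HIT, frames=[4,6,2]
Step 8: ref 6 → HIT, frames=[4,6,2]
Step 9: ref 2 → HIT, frames=[4,6,2]
Total faults: 4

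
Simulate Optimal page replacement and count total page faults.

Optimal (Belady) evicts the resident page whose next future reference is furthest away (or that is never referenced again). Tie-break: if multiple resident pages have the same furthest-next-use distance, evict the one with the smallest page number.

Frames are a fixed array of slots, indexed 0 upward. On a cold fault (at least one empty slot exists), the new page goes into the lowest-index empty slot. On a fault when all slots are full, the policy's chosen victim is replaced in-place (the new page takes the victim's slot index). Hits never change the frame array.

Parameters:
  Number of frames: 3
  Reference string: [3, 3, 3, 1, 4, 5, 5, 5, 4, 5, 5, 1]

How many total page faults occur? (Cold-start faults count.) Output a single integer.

Answer: 4

Derivation:
Step 0: ref 3 → FAULT, frames=[3,-,-]
Step 1: ref 3 → HIT, frames=[3,-,-]
Step 2: ref 3 → HIT, frames=[3,-,-]
Step 3: ref 1 → FAULT, frames=[3,1,-]
Step 4: ref 4 → FAULT, frames=[3,1,4]
Step 5: ref 5 → FAULT (evict 3), frames=[5,1,4]
Step 6: ref 5 → HIT, frames=[5,1,4]
Step 7: ref 5 → HIT, frames=[5,1,4]
Step 8: ref 4 → HIT, frames=[5,1,4]
Step 9: ref 5 → HIT, frames=[5,1,4]
Step 10: ref 5 → HIT, frames=[5,1,4]
Step 11: ref 1 → HIT, frames=[5,1,4]
Total faults: 4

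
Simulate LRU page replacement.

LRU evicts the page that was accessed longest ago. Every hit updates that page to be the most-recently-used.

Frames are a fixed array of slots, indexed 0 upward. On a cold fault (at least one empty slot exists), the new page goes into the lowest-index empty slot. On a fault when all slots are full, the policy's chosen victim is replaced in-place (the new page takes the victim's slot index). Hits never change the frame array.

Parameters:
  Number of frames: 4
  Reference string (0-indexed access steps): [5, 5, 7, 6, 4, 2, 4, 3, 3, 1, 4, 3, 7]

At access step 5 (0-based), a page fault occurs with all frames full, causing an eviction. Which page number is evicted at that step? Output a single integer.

Step 0: ref 5 -> FAULT, frames=[5,-,-,-]
Step 1: ref 5 -> HIT, frames=[5,-,-,-]
Step 2: ref 7 -> FAULT, frames=[5,7,-,-]
Step 3: ref 6 -> FAULT, frames=[5,7,6,-]
Step 4: ref 4 -> FAULT, frames=[5,7,6,4]
Step 5: ref 2 -> FAULT, evict 5, frames=[2,7,6,4]
At step 5: evicted page 5

Answer: 5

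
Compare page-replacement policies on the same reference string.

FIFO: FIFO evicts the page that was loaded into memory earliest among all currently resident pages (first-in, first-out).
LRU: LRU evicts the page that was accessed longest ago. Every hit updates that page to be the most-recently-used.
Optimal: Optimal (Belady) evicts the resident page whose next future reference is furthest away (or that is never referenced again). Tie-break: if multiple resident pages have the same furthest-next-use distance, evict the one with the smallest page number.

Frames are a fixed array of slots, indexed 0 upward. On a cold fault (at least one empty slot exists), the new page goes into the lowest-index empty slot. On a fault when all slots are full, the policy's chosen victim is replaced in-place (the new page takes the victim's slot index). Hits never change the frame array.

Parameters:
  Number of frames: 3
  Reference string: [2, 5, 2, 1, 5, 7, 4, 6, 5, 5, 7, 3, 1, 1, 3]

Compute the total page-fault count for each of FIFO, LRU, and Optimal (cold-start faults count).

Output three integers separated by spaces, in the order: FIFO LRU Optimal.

Answer: 10 10 8

Derivation:
--- FIFO ---
  step 0: ref 2 -> FAULT, frames=[2,-,-] (faults so far: 1)
  step 1: ref 5 -> FAULT, frames=[2,5,-] (faults so far: 2)
  step 2: ref 2 -> HIT, frames=[2,5,-] (faults so far: 2)
  step 3: ref 1 -> FAULT, frames=[2,5,1] (faults so far: 3)
  step 4: ref 5 -> HIT, frames=[2,5,1] (faults so far: 3)
  step 5: ref 7 -> FAULT, evict 2, frames=[7,5,1] (faults so far: 4)
  step 6: ref 4 -> FAULT, evict 5, frames=[7,4,1] (faults so far: 5)
  step 7: ref 6 -> FAULT, evict 1, frames=[7,4,6] (faults so far: 6)
  step 8: ref 5 -> FAULT, evict 7, frames=[5,4,6] (faults so far: 7)
  step 9: ref 5 -> HIT, frames=[5,4,6] (faults so far: 7)
  step 10: ref 7 -> FAULT, evict 4, frames=[5,7,6] (faults so far: 8)
  step 11: ref 3 -> FAULT, evict 6, frames=[5,7,3] (faults so far: 9)
  step 12: ref 1 -> FAULT, evict 5, frames=[1,7,3] (faults so far: 10)
  step 13: ref 1 -> HIT, frames=[1,7,3] (faults so far: 10)
  step 14: ref 3 -> HIT, frames=[1,7,3] (faults so far: 10)
  FIFO total faults: 10
--- LRU ---
  step 0: ref 2 -> FAULT, frames=[2,-,-] (faults so far: 1)
  step 1: ref 5 -> FAULT, frames=[2,5,-] (faults so far: 2)
  step 2: ref 2 -> HIT, frames=[2,5,-] (faults so far: 2)
  step 3: ref 1 -> FAULT, frames=[2,5,1] (faults so far: 3)
  step 4: ref 5 -> HIT, frames=[2,5,1] (faults so far: 3)
  step 5: ref 7 -> FAULT, evict 2, frames=[7,5,1] (faults so far: 4)
  step 6: ref 4 -> FAULT, evict 1, frames=[7,5,4] (faults so far: 5)
  step 7: ref 6 -> FAULT, evict 5, frames=[7,6,4] (faults so far: 6)
  step 8: ref 5 -> FAULT, evict 7, frames=[5,6,4] (faults so far: 7)
  step 9: ref 5 -> HIT, frames=[5,6,4] (faults so far: 7)
  step 10: ref 7 -> FAULT, evict 4, frames=[5,6,7] (faults so far: 8)
  step 11: ref 3 -> FAULT, evict 6, frames=[5,3,7] (faults so far: 9)
  step 12: ref 1 -> FAULT, evict 5, frames=[1,3,7] (faults so far: 10)
  step 13: ref 1 -> HIT, frames=[1,3,7] (faults so far: 10)
  step 14: ref 3 -> HIT, frames=[1,3,7] (faults so far: 10)
  LRU total faults: 10
--- Optimal ---
  step 0: ref 2 -> FAULT, frames=[2,-,-] (faults so far: 1)
  step 1: ref 5 -> FAULT, frames=[2,5,-] (faults so far: 2)
  step 2: ref 2 -> HIT, frames=[2,5,-] (faults so far: 2)
  step 3: ref 1 -> FAULT, frames=[2,5,1] (faults so far: 3)
  step 4: ref 5 -> HIT, frames=[2,5,1] (faults so far: 3)
  step 5: ref 7 -> FAULT, evict 2, frames=[7,5,1] (faults so far: 4)
  step 6: ref 4 -> FAULT, evict 1, frames=[7,5,4] (faults so far: 5)
  step 7: ref 6 -> FAULT, evict 4, frames=[7,5,6] (faults so far: 6)
  step 8: ref 5 -> HIT, frames=[7,5,6] (faults so far: 6)
  step 9: ref 5 -> HIT, frames=[7,5,6] (faults so far: 6)
  step 10: ref 7 -> HIT, frames=[7,5,6] (faults so far: 6)
  step 11: ref 3 -> FAULT, evict 5, frames=[7,3,6] (faults so far: 7)
  step 12: ref 1 -> FAULT, evict 6, frames=[7,3,1] (faults so far: 8)
  step 13: ref 1 -> HIT, frames=[7,3,1] (faults so far: 8)
  step 14: ref 3 -> HIT, frames=[7,3,1] (faults so far: 8)
  Optimal total faults: 8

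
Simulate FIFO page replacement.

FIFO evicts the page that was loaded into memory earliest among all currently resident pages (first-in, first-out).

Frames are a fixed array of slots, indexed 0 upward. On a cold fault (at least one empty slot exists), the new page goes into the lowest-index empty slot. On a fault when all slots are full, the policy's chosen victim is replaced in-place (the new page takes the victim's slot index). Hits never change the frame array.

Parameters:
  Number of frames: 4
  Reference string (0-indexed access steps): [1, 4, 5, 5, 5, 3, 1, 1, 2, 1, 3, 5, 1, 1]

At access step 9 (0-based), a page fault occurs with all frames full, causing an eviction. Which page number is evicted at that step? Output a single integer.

Answer: 4

Derivation:
Step 0: ref 1 -> FAULT, frames=[1,-,-,-]
Step 1: ref 4 -> FAULT, frames=[1,4,-,-]
Step 2: ref 5 -> FAULT, frames=[1,4,5,-]
Step 3: ref 5 -> HIT, frames=[1,4,5,-]
Step 4: ref 5 -> HIT, frames=[1,4,5,-]
Step 5: ref 3 -> FAULT, frames=[1,4,5,3]
Step 6: ref 1 -> HIT, frames=[1,4,5,3]
Step 7: ref 1 -> HIT, frames=[1,4,5,3]
Step 8: ref 2 -> FAULT, evict 1, frames=[2,4,5,3]
Step 9: ref 1 -> FAULT, evict 4, frames=[2,1,5,3]
At step 9: evicted page 4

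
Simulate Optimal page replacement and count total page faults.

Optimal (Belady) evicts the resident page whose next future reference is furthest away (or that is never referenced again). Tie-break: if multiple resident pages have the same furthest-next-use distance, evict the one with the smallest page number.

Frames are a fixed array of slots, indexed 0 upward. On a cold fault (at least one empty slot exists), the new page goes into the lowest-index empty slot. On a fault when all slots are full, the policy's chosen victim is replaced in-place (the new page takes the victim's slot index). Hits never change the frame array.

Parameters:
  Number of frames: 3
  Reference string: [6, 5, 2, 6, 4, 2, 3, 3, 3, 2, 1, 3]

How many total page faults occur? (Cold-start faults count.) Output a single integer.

Answer: 6

Derivation:
Step 0: ref 6 → FAULT, frames=[6,-,-]
Step 1: ref 5 → FAULT, frames=[6,5,-]
Step 2: ref 2 → FAULT, frames=[6,5,2]
Step 3: ref 6 → HIT, frames=[6,5,2]
Step 4: ref 4 → FAULT (evict 5), frames=[6,4,2]
Step 5: ref 2 → HIT, frames=[6,4,2]
Step 6: ref 3 → FAULT (evict 4), frames=[6,3,2]
Step 7: ref 3 → HIT, frames=[6,3,2]
Step 8: ref 3 → HIT, frames=[6,3,2]
Step 9: ref 2 → HIT, frames=[6,3,2]
Step 10: ref 1 → FAULT (evict 2), frames=[6,3,1]
Step 11: ref 3 → HIT, frames=[6,3,1]
Total faults: 6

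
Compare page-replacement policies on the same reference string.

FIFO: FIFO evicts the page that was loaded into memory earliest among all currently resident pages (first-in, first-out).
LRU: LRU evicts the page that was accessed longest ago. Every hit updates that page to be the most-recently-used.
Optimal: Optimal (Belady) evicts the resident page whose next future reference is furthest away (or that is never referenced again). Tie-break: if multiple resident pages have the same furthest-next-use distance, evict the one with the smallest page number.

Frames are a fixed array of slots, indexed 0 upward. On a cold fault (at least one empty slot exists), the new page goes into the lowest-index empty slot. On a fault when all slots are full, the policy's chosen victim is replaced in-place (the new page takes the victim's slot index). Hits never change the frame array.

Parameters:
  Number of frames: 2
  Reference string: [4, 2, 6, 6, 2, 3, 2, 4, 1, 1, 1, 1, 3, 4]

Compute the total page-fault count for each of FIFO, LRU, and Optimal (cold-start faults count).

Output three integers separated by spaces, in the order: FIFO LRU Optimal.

Answer: 9 8 7

Derivation:
--- FIFO ---
  step 0: ref 4 -> FAULT, frames=[4,-] (faults so far: 1)
  step 1: ref 2 -> FAULT, frames=[4,2] (faults so far: 2)
  step 2: ref 6 -> FAULT, evict 4, frames=[6,2] (faults so far: 3)
  step 3: ref 6 -> HIT, frames=[6,2] (faults so far: 3)
  step 4: ref 2 -> HIT, frames=[6,2] (faults so far: 3)
  step 5: ref 3 -> FAULT, evict 2, frames=[6,3] (faults so far: 4)
  step 6: ref 2 -> FAULT, evict 6, frames=[2,3] (faults so far: 5)
  step 7: ref 4 -> FAULT, evict 3, frames=[2,4] (faults so far: 6)
  step 8: ref 1 -> FAULT, evict 2, frames=[1,4] (faults so far: 7)
  step 9: ref 1 -> HIT, frames=[1,4] (faults so far: 7)
  step 10: ref 1 -> HIT, frames=[1,4] (faults so far: 7)
  step 11: ref 1 -> HIT, frames=[1,4] (faults so far: 7)
  step 12: ref 3 -> FAULT, evict 4, frames=[1,3] (faults so far: 8)
  step 13: ref 4 -> FAULT, evict 1, frames=[4,3] (faults so far: 9)
  FIFO total faults: 9
--- LRU ---
  step 0: ref 4 -> FAULT, frames=[4,-] (faults so far: 1)
  step 1: ref 2 -> FAULT, frames=[4,2] (faults so far: 2)
  step 2: ref 6 -> FAULT, evict 4, frames=[6,2] (faults so far: 3)
  step 3: ref 6 -> HIT, frames=[6,2] (faults so far: 3)
  step 4: ref 2 -> HIT, frames=[6,2] (faults so far: 3)
  step 5: ref 3 -> FAULT, evict 6, frames=[3,2] (faults so far: 4)
  step 6: ref 2 -> HIT, frames=[3,2] (faults so far: 4)
  step 7: ref 4 -> FAULT, evict 3, frames=[4,2] (faults so far: 5)
  step 8: ref 1 -> FAULT, evict 2, frames=[4,1] (faults so far: 6)
  step 9: ref 1 -> HIT, frames=[4,1] (faults so far: 6)
  step 10: ref 1 -> HIT, frames=[4,1] (faults so far: 6)
  step 11: ref 1 -> HIT, frames=[4,1] (faults so far: 6)
  step 12: ref 3 -> FAULT, evict 4, frames=[3,1] (faults so far: 7)
  step 13: ref 4 -> FAULT, evict 1, frames=[3,4] (faults so far: 8)
  LRU total faults: 8
--- Optimal ---
  step 0: ref 4 -> FAULT, frames=[4,-] (faults so far: 1)
  step 1: ref 2 -> FAULT, frames=[4,2] (faults so far: 2)
  step 2: ref 6 -> FAULT, evict 4, frames=[6,2] (faults so far: 3)
  step 3: ref 6 -> HIT, frames=[6,2] (faults so far: 3)
  step 4: ref 2 -> HIT, frames=[6,2] (faults so far: 3)
  step 5: ref 3 -> FAULT, evict 6, frames=[3,2] (faults so far: 4)
  step 6: ref 2 -> HIT, frames=[3,2] (faults so far: 4)
  step 7: ref 4 -> FAULT, evict 2, frames=[3,4] (faults so far: 5)
  step 8: ref 1 -> FAULT, evict 4, frames=[3,1] (faults so far: 6)
  step 9: ref 1 -> HIT, frames=[3,1] (faults so far: 6)
  step 10: ref 1 -> HIT, frames=[3,1] (faults so far: 6)
  step 11: ref 1 -> HIT, frames=[3,1] (faults so far: 6)
  step 12: ref 3 -> HIT, frames=[3,1] (faults so far: 6)
  step 13: ref 4 -> FAULT, evict 1, frames=[3,4] (faults so far: 7)
  Optimal total faults: 7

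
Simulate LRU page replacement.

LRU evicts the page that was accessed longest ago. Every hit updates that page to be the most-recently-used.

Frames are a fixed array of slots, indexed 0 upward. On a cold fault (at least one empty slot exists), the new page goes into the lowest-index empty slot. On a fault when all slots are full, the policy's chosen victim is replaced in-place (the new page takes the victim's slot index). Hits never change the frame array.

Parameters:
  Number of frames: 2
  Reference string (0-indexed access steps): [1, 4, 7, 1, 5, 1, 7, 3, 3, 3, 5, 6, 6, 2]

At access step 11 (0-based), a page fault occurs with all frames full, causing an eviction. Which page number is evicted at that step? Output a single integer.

Step 0: ref 1 -> FAULT, frames=[1,-]
Step 1: ref 4 -> FAULT, frames=[1,4]
Step 2: ref 7 -> FAULT, evict 1, frames=[7,4]
Step 3: ref 1 -> FAULT, evict 4, frames=[7,1]
Step 4: ref 5 -> FAULT, evict 7, frames=[5,1]
Step 5: ref 1 -> HIT, frames=[5,1]
Step 6: ref 7 -> FAULT, evict 5, frames=[7,1]
Step 7: ref 3 -> FAULT, evict 1, frames=[7,3]
Step 8: ref 3 -> HIT, frames=[7,3]
Step 9: ref 3 -> HIT, frames=[7,3]
Step 10: ref 5 -> FAULT, evict 7, frames=[5,3]
Step 11: ref 6 -> FAULT, evict 3, frames=[5,6]
At step 11: evicted page 3

Answer: 3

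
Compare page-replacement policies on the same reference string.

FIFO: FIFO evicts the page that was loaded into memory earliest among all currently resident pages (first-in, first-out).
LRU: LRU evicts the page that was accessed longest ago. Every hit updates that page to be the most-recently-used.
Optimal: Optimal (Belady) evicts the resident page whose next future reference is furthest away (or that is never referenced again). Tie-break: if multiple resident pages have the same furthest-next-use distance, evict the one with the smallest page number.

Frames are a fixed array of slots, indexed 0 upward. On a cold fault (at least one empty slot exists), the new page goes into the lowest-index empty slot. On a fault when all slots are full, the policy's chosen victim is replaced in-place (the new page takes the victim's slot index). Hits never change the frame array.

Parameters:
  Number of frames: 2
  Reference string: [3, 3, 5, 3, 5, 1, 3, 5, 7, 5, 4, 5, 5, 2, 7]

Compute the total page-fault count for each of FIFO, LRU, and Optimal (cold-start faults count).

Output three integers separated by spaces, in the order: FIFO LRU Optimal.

Answer: 10 9 8

Derivation:
--- FIFO ---
  step 0: ref 3 -> FAULT, frames=[3,-] (faults so far: 1)
  step 1: ref 3 -> HIT, frames=[3,-] (faults so far: 1)
  step 2: ref 5 -> FAULT, frames=[3,5] (faults so far: 2)
  step 3: ref 3 -> HIT, frames=[3,5] (faults so far: 2)
  step 4: ref 5 -> HIT, frames=[3,5] (faults so far: 2)
  step 5: ref 1 -> FAULT, evict 3, frames=[1,5] (faults so far: 3)
  step 6: ref 3 -> FAULT, evict 5, frames=[1,3] (faults so far: 4)
  step 7: ref 5 -> FAULT, evict 1, frames=[5,3] (faults so far: 5)
  step 8: ref 7 -> FAULT, evict 3, frames=[5,7] (faults so far: 6)
  step 9: ref 5 -> HIT, frames=[5,7] (faults so far: 6)
  step 10: ref 4 -> FAULT, evict 5, frames=[4,7] (faults so far: 7)
  step 11: ref 5 -> FAULT, evict 7, frames=[4,5] (faults so far: 8)
  step 12: ref 5 -> HIT, frames=[4,5] (faults so far: 8)
  step 13: ref 2 -> FAULT, evict 4, frames=[2,5] (faults so far: 9)
  step 14: ref 7 -> FAULT, evict 5, frames=[2,7] (faults so far: 10)
  FIFO total faults: 10
--- LRU ---
  step 0: ref 3 -> FAULT, frames=[3,-] (faults so far: 1)
  step 1: ref 3 -> HIT, frames=[3,-] (faults so far: 1)
  step 2: ref 5 -> FAULT, frames=[3,5] (faults so far: 2)
  step 3: ref 3 -> HIT, frames=[3,5] (faults so far: 2)
  step 4: ref 5 -> HIT, frames=[3,5] (faults so far: 2)
  step 5: ref 1 -> FAULT, evict 3, frames=[1,5] (faults so far: 3)
  step 6: ref 3 -> FAULT, evict 5, frames=[1,3] (faults so far: 4)
  step 7: ref 5 -> FAULT, evict 1, frames=[5,3] (faults so far: 5)
  step 8: ref 7 -> FAULT, evict 3, frames=[5,7] (faults so far: 6)
  step 9: ref 5 -> HIT, frames=[5,7] (faults so far: 6)
  step 10: ref 4 -> FAULT, evict 7, frames=[5,4] (faults so far: 7)
  step 11: ref 5 -> HIT, frames=[5,4] (faults so far: 7)
  step 12: ref 5 -> HIT, frames=[5,4] (faults so far: 7)
  step 13: ref 2 -> FAULT, evict 4, frames=[5,2] (faults so far: 8)
  step 14: ref 7 -> FAULT, evict 5, frames=[7,2] (faults so far: 9)
  LRU total faults: 9
--- Optimal ---
  step 0: ref 3 -> FAULT, frames=[3,-] (faults so far: 1)
  step 1: ref 3 -> HIT, frames=[3,-] (faults so far: 1)
  step 2: ref 5 -> FAULT, frames=[3,5] (faults so far: 2)
  step 3: ref 3 -> HIT, frames=[3,5] (faults so far: 2)
  step 4: ref 5 -> HIT, frames=[3,5] (faults so far: 2)
  step 5: ref 1 -> FAULT, evict 5, frames=[3,1] (faults so far: 3)
  step 6: ref 3 -> HIT, frames=[3,1] (faults so far: 3)
  step 7: ref 5 -> FAULT, evict 1, frames=[3,5] (faults so far: 4)
  step 8: ref 7 -> FAULT, evict 3, frames=[7,5] (faults so far: 5)
  step 9: ref 5 -> HIT, frames=[7,5] (faults so far: 5)
  step 10: ref 4 -> FAULT, evict 7, frames=[4,5] (faults so far: 6)
  step 11: ref 5 -> HIT, frames=[4,5] (faults so far: 6)
  step 12: ref 5 -> HIT, frames=[4,5] (faults so far: 6)
  step 13: ref 2 -> FAULT, evict 4, frames=[2,5] (faults so far: 7)
  step 14: ref 7 -> FAULT, evict 2, frames=[7,5] (faults so far: 8)
  Optimal total faults: 8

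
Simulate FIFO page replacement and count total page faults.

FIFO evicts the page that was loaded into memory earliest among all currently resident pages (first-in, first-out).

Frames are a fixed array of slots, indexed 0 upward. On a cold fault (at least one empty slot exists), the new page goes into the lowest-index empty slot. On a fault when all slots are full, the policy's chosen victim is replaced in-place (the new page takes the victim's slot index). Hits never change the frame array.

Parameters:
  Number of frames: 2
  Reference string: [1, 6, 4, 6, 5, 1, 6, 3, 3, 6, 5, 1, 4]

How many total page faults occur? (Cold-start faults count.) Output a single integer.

Answer: 10

Derivation:
Step 0: ref 1 → FAULT, frames=[1,-]
Step 1: ref 6 → FAULT, frames=[1,6]
Step 2: ref 4 → FAULT (evict 1), frames=[4,6]
Step 3: ref 6 → HIT, frames=[4,6]
Step 4: ref 5 → FAULT (evict 6), frames=[4,5]
Step 5: ref 1 → FAULT (evict 4), frames=[1,5]
Step 6: ref 6 → FAULT (evict 5), frames=[1,6]
Step 7: ref 3 → FAULT (evict 1), frames=[3,6]
Step 8: ref 3 → HIT, frames=[3,6]
Step 9: ref 6 → HIT, frames=[3,6]
Step 10: ref 5 → FAULT (evict 6), frames=[3,5]
Step 11: ref 1 → FAULT (evict 3), frames=[1,5]
Step 12: ref 4 → FAULT (evict 5), frames=[1,4]
Total faults: 10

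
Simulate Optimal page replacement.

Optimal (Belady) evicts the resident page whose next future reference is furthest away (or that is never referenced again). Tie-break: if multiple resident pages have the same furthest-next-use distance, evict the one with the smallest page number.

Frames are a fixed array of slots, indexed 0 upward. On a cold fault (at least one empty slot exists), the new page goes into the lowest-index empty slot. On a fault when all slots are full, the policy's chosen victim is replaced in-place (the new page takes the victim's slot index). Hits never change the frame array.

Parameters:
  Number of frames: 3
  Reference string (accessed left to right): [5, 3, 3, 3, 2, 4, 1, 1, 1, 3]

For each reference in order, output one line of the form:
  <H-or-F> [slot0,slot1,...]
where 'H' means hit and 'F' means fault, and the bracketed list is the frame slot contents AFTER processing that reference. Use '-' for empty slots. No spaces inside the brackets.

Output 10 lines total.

F [5,-,-]
F [5,3,-]
H [5,3,-]
H [5,3,-]
F [5,3,2]
F [5,3,4]
F [5,3,1]
H [5,3,1]
H [5,3,1]
H [5,3,1]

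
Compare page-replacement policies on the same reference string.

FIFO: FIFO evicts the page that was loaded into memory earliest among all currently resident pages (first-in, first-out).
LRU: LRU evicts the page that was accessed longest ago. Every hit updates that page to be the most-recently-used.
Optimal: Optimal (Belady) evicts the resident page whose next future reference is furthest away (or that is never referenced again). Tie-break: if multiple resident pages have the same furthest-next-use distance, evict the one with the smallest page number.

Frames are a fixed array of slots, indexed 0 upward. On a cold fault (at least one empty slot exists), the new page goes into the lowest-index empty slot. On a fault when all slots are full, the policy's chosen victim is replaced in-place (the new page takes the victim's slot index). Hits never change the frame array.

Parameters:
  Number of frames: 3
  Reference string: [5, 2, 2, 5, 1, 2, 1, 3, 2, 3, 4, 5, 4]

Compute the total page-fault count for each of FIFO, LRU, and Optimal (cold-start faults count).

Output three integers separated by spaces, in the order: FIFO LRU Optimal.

Answer: 6 6 5

Derivation:
--- FIFO ---
  step 0: ref 5 -> FAULT, frames=[5,-,-] (faults so far: 1)
  step 1: ref 2 -> FAULT, frames=[5,2,-] (faults so far: 2)
  step 2: ref 2 -> HIT, frames=[5,2,-] (faults so far: 2)
  step 3: ref 5 -> HIT, frames=[5,2,-] (faults so far: 2)
  step 4: ref 1 -> FAULT, frames=[5,2,1] (faults so far: 3)
  step 5: ref 2 -> HIT, frames=[5,2,1] (faults so far: 3)
  step 6: ref 1 -> HIT, frames=[5,2,1] (faults so far: 3)
  step 7: ref 3 -> FAULT, evict 5, frames=[3,2,1] (faults so far: 4)
  step 8: ref 2 -> HIT, frames=[3,2,1] (faults so far: 4)
  step 9: ref 3 -> HIT, frames=[3,2,1] (faults so far: 4)
  step 10: ref 4 -> FAULT, evict 2, frames=[3,4,1] (faults so far: 5)
  step 11: ref 5 -> FAULT, evict 1, frames=[3,4,5] (faults so far: 6)
  step 12: ref 4 -> HIT, frames=[3,4,5] (faults so far: 6)
  FIFO total faults: 6
--- LRU ---
  step 0: ref 5 -> FAULT, frames=[5,-,-] (faults so far: 1)
  step 1: ref 2 -> FAULT, frames=[5,2,-] (faults so far: 2)
  step 2: ref 2 -> HIT, frames=[5,2,-] (faults so far: 2)
  step 3: ref 5 -> HIT, frames=[5,2,-] (faults so far: 2)
  step 4: ref 1 -> FAULT, frames=[5,2,1] (faults so far: 3)
  step 5: ref 2 -> HIT, frames=[5,2,1] (faults so far: 3)
  step 6: ref 1 -> HIT, frames=[5,2,1] (faults so far: 3)
  step 7: ref 3 -> FAULT, evict 5, frames=[3,2,1] (faults so far: 4)
  step 8: ref 2 -> HIT, frames=[3,2,1] (faults so far: 4)
  step 9: ref 3 -> HIT, frames=[3,2,1] (faults so far: 4)
  step 10: ref 4 -> FAULT, evict 1, frames=[3,2,4] (faults so far: 5)
  step 11: ref 5 -> FAULT, evict 2, frames=[3,5,4] (faults so far: 6)
  step 12: ref 4 -> HIT, frames=[3,5,4] (faults so far: 6)
  LRU total faults: 6
--- Optimal ---
  step 0: ref 5 -> FAULT, frames=[5,-,-] (faults so far: 1)
  step 1: ref 2 -> FAULT, frames=[5,2,-] (faults so far: 2)
  step 2: ref 2 -> HIT, frames=[5,2,-] (faults so far: 2)
  step 3: ref 5 -> HIT, frames=[5,2,-] (faults so far: 2)
  step 4: ref 1 -> FAULT, frames=[5,2,1] (faults so far: 3)
  step 5: ref 2 -> HIT, frames=[5,2,1] (faults so far: 3)
  step 6: ref 1 -> HIT, frames=[5,2,1] (faults so far: 3)
  step 7: ref 3 -> FAULT, evict 1, frames=[5,2,3] (faults so far: 4)
  step 8: ref 2 -> HIT, frames=[5,2,3] (faults so far: 4)
  step 9: ref 3 -> HIT, frames=[5,2,3] (faults so far: 4)
  step 10: ref 4 -> FAULT, evict 2, frames=[5,4,3] (faults so far: 5)
  step 11: ref 5 -> HIT, frames=[5,4,3] (faults so far: 5)
  step 12: ref 4 -> HIT, frames=[5,4,3] (faults so far: 5)
  Optimal total faults: 5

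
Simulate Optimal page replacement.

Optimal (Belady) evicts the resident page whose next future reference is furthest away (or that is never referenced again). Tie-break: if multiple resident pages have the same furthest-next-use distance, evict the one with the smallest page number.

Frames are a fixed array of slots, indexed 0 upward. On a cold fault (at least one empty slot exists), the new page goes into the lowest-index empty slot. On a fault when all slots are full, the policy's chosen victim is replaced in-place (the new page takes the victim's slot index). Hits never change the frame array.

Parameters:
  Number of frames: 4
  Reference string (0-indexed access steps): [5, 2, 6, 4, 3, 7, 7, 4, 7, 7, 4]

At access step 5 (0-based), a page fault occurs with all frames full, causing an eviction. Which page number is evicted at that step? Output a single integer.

Answer: 3

Derivation:
Step 0: ref 5 -> FAULT, frames=[5,-,-,-]
Step 1: ref 2 -> FAULT, frames=[5,2,-,-]
Step 2: ref 6 -> FAULT, frames=[5,2,6,-]
Step 3: ref 4 -> FAULT, frames=[5,2,6,4]
Step 4: ref 3 -> FAULT, evict 2, frames=[5,3,6,4]
Step 5: ref 7 -> FAULT, evict 3, frames=[5,7,6,4]
At step 5: evicted page 3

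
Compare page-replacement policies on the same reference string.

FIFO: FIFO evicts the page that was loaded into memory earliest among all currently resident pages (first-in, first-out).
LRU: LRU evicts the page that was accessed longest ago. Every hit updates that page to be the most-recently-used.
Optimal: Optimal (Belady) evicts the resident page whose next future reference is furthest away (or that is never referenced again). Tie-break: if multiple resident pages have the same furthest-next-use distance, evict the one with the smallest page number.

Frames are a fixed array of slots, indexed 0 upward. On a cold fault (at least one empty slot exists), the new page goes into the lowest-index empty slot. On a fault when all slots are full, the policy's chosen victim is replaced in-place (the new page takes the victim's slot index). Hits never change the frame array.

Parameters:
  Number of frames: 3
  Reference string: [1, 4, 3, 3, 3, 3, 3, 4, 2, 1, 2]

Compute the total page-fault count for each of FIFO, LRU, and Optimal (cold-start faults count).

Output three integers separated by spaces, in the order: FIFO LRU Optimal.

--- FIFO ---
  step 0: ref 1 -> FAULT, frames=[1,-,-] (faults so far: 1)
  step 1: ref 4 -> FAULT, frames=[1,4,-] (faults so far: 2)
  step 2: ref 3 -> FAULT, frames=[1,4,3] (faults so far: 3)
  step 3: ref 3 -> HIT, frames=[1,4,3] (faults so far: 3)
  step 4: ref 3 -> HIT, frames=[1,4,3] (faults so far: 3)
  step 5: ref 3 -> HIT, frames=[1,4,3] (faults so far: 3)
  step 6: ref 3 -> HIT, frames=[1,4,3] (faults so far: 3)
  step 7: ref 4 -> HIT, frames=[1,4,3] (faults so far: 3)
  step 8: ref 2 -> FAULT, evict 1, frames=[2,4,3] (faults so far: 4)
  step 9: ref 1 -> FAULT, evict 4, frames=[2,1,3] (faults so far: 5)
  step 10: ref 2 -> HIT, frames=[2,1,3] (faults so far: 5)
  FIFO total faults: 5
--- LRU ---
  step 0: ref 1 -> FAULT, frames=[1,-,-] (faults so far: 1)
  step 1: ref 4 -> FAULT, frames=[1,4,-] (faults so far: 2)
  step 2: ref 3 -> FAULT, frames=[1,4,3] (faults so far: 3)
  step 3: ref 3 -> HIT, frames=[1,4,3] (faults so far: 3)
  step 4: ref 3 -> HIT, frames=[1,4,3] (faults so far: 3)
  step 5: ref 3 -> HIT, frames=[1,4,3] (faults so far: 3)
  step 6: ref 3 -> HIT, frames=[1,4,3] (faults so far: 3)
  step 7: ref 4 -> HIT, frames=[1,4,3] (faults so far: 3)
  step 8: ref 2 -> FAULT, evict 1, frames=[2,4,3] (faults so far: 4)
  step 9: ref 1 -> FAULT, evict 3, frames=[2,4,1] (faults so far: 5)
  step 10: ref 2 -> HIT, frames=[2,4,1] (faults so far: 5)
  LRU total faults: 5
--- Optimal ---
  step 0: ref 1 -> FAULT, frames=[1,-,-] (faults so far: 1)
  step 1: ref 4 -> FAULT, frames=[1,4,-] (faults so far: 2)
  step 2: ref 3 -> FAULT, frames=[1,4,3] (faults so far: 3)
  step 3: ref 3 -> HIT, frames=[1,4,3] (faults so far: 3)
  step 4: ref 3 -> HIT, frames=[1,4,3] (faults so far: 3)
  step 5: ref 3 -> HIT, frames=[1,4,3] (faults so far: 3)
  step 6: ref 3 -> HIT, frames=[1,4,3] (faults so far: 3)
  step 7: ref 4 -> HIT, frames=[1,4,3] (faults so far: 3)
  step 8: ref 2 -> FAULT, evict 3, frames=[1,4,2] (faults so far: 4)
  step 9: ref 1 -> HIT, frames=[1,4,2] (faults so far: 4)
  step 10: ref 2 -> HIT, frames=[1,4,2] (faults so far: 4)
  Optimal total faults: 4

Answer: 5 5 4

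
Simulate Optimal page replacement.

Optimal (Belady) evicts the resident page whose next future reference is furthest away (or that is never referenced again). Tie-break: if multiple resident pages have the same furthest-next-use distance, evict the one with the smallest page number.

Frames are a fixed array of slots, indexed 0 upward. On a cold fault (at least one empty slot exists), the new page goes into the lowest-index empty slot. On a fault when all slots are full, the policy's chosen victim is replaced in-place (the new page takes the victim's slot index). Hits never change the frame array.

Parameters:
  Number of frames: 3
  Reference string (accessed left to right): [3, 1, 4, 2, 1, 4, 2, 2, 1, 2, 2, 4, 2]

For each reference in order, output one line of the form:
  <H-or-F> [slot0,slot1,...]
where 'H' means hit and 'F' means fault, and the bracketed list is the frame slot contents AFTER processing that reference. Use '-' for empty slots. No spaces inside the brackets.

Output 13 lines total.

F [3,-,-]
F [3,1,-]
F [3,1,4]
F [2,1,4]
H [2,1,4]
H [2,1,4]
H [2,1,4]
H [2,1,4]
H [2,1,4]
H [2,1,4]
H [2,1,4]
H [2,1,4]
H [2,1,4]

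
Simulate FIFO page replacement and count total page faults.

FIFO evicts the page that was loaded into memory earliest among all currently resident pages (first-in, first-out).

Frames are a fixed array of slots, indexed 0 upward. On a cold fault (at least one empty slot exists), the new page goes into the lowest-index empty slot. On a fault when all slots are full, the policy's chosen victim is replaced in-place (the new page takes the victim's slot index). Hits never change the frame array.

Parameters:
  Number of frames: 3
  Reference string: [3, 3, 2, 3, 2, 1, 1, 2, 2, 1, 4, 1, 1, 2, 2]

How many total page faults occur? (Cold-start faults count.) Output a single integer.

Step 0: ref 3 → FAULT, frames=[3,-,-]
Step 1: ref 3 → HIT, frames=[3,-,-]
Step 2: ref 2 → FAULT, frames=[3,2,-]
Step 3: ref 3 → HIT, frames=[3,2,-]
Step 4: ref 2 → HIT, frames=[3,2,-]
Step 5: ref 1 → FAULT, frames=[3,2,1]
Step 6: ref 1 → HIT, frames=[3,2,1]
Step 7: ref 2 → HIT, frames=[3,2,1]
Step 8: ref 2 → HIT, frames=[3,2,1]
Step 9: ref 1 → HIT, frames=[3,2,1]
Step 10: ref 4 → FAULT (evict 3), frames=[4,2,1]
Step 11: ref 1 → HIT, frames=[4,2,1]
Step 12: ref 1 → HIT, frames=[4,2,1]
Step 13: ref 2 → HIT, frames=[4,2,1]
Step 14: ref 2 → HIT, frames=[4,2,1]
Total faults: 4

Answer: 4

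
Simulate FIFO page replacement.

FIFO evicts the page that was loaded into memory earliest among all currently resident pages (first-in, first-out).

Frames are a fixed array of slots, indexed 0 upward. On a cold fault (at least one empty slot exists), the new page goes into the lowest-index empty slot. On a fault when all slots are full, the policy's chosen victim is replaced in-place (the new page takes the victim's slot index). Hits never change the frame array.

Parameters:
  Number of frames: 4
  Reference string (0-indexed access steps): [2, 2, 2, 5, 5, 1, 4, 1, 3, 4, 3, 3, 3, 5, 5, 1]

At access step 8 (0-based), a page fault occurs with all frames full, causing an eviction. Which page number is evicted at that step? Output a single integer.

Answer: 2

Derivation:
Step 0: ref 2 -> FAULT, frames=[2,-,-,-]
Step 1: ref 2 -> HIT, frames=[2,-,-,-]
Step 2: ref 2 -> HIT, frames=[2,-,-,-]
Step 3: ref 5 -> FAULT, frames=[2,5,-,-]
Step 4: ref 5 -> HIT, frames=[2,5,-,-]
Step 5: ref 1 -> FAULT, frames=[2,5,1,-]
Step 6: ref 4 -> FAULT, frames=[2,5,1,4]
Step 7: ref 1 -> HIT, frames=[2,5,1,4]
Step 8: ref 3 -> FAULT, evict 2, frames=[3,5,1,4]
At step 8: evicted page 2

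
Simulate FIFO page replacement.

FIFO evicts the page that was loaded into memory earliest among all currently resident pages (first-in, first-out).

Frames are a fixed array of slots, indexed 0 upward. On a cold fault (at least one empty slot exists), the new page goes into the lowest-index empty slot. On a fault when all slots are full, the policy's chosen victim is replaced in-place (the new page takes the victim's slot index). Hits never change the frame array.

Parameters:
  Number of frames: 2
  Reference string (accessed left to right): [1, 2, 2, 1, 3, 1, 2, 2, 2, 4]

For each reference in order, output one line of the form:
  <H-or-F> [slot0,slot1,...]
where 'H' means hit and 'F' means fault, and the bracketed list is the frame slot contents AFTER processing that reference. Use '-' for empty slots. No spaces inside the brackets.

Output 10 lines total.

F [1,-]
F [1,2]
H [1,2]
H [1,2]
F [3,2]
F [3,1]
F [2,1]
H [2,1]
H [2,1]
F [2,4]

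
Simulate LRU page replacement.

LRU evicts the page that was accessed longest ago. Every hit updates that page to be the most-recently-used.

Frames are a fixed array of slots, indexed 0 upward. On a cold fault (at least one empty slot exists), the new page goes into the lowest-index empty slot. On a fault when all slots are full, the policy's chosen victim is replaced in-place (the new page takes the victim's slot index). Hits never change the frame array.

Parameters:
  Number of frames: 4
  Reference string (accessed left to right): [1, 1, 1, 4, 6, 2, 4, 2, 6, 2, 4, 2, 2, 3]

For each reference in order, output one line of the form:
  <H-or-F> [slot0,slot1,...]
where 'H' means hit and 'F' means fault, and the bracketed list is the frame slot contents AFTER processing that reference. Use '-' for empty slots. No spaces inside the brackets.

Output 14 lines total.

F [1,-,-,-]
H [1,-,-,-]
H [1,-,-,-]
F [1,4,-,-]
F [1,4,6,-]
F [1,4,6,2]
H [1,4,6,2]
H [1,4,6,2]
H [1,4,6,2]
H [1,4,6,2]
H [1,4,6,2]
H [1,4,6,2]
H [1,4,6,2]
F [3,4,6,2]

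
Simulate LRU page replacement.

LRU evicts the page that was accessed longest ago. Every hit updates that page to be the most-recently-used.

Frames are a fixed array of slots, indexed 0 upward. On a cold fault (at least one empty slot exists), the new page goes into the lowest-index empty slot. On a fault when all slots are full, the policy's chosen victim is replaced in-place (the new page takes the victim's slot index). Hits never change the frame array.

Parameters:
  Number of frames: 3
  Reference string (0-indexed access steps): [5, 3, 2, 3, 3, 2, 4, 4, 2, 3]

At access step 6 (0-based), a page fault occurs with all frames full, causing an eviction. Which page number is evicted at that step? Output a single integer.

Answer: 5

Derivation:
Step 0: ref 5 -> FAULT, frames=[5,-,-]
Step 1: ref 3 -> FAULT, frames=[5,3,-]
Step 2: ref 2 -> FAULT, frames=[5,3,2]
Step 3: ref 3 -> HIT, frames=[5,3,2]
Step 4: ref 3 -> HIT, frames=[5,3,2]
Step 5: ref 2 -> HIT, frames=[5,3,2]
Step 6: ref 4 -> FAULT, evict 5, frames=[4,3,2]
At step 6: evicted page 5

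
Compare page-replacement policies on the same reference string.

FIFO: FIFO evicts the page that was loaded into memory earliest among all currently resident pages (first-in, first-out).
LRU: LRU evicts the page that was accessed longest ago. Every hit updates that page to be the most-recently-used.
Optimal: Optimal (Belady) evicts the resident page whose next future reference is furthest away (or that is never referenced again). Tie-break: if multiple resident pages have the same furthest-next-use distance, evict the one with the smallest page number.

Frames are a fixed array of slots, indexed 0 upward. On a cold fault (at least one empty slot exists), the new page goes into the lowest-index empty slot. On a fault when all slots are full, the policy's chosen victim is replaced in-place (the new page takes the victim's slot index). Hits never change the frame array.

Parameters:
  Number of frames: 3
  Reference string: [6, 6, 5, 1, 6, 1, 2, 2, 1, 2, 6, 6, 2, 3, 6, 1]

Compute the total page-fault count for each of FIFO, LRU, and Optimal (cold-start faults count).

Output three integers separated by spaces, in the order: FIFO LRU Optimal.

Answer: 7 6 5

Derivation:
--- FIFO ---
  step 0: ref 6 -> FAULT, frames=[6,-,-] (faults so far: 1)
  step 1: ref 6 -> HIT, frames=[6,-,-] (faults so far: 1)
  step 2: ref 5 -> FAULT, frames=[6,5,-] (faults so far: 2)
  step 3: ref 1 -> FAULT, frames=[6,5,1] (faults so far: 3)
  step 4: ref 6 -> HIT, frames=[6,5,1] (faults so far: 3)
  step 5: ref 1 -> HIT, frames=[6,5,1] (faults so far: 3)
  step 6: ref 2 -> FAULT, evict 6, frames=[2,5,1] (faults so far: 4)
  step 7: ref 2 -> HIT, frames=[2,5,1] (faults so far: 4)
  step 8: ref 1 -> HIT, frames=[2,5,1] (faults so far: 4)
  step 9: ref 2 -> HIT, frames=[2,5,1] (faults so far: 4)
  step 10: ref 6 -> FAULT, evict 5, frames=[2,6,1] (faults so far: 5)
  step 11: ref 6 -> HIT, frames=[2,6,1] (faults so far: 5)
  step 12: ref 2 -> HIT, frames=[2,6,1] (faults so far: 5)
  step 13: ref 3 -> FAULT, evict 1, frames=[2,6,3] (faults so far: 6)
  step 14: ref 6 -> HIT, frames=[2,6,3] (faults so far: 6)
  step 15: ref 1 -> FAULT, evict 2, frames=[1,6,3] (faults so far: 7)
  FIFO total faults: 7
--- LRU ---
  step 0: ref 6 -> FAULT, frames=[6,-,-] (faults so far: 1)
  step 1: ref 6 -> HIT, frames=[6,-,-] (faults so far: 1)
  step 2: ref 5 -> FAULT, frames=[6,5,-] (faults so far: 2)
  step 3: ref 1 -> FAULT, frames=[6,5,1] (faults so far: 3)
  step 4: ref 6 -> HIT, frames=[6,5,1] (faults so far: 3)
  step 5: ref 1 -> HIT, frames=[6,5,1] (faults so far: 3)
  step 6: ref 2 -> FAULT, evict 5, frames=[6,2,1] (faults so far: 4)
  step 7: ref 2 -> HIT, frames=[6,2,1] (faults so far: 4)
  step 8: ref 1 -> HIT, frames=[6,2,1] (faults so far: 4)
  step 9: ref 2 -> HIT, frames=[6,2,1] (faults so far: 4)
  step 10: ref 6 -> HIT, frames=[6,2,1] (faults so far: 4)
  step 11: ref 6 -> HIT, frames=[6,2,1] (faults so far: 4)
  step 12: ref 2 -> HIT, frames=[6,2,1] (faults so far: 4)
  step 13: ref 3 -> FAULT, evict 1, frames=[6,2,3] (faults so far: 5)
  step 14: ref 6 -> HIT, frames=[6,2,3] (faults so far: 5)
  step 15: ref 1 -> FAULT, evict 2, frames=[6,1,3] (faults so far: 6)
  LRU total faults: 6
--- Optimal ---
  step 0: ref 6 -> FAULT, frames=[6,-,-] (faults so far: 1)
  step 1: ref 6 -> HIT, frames=[6,-,-] (faults so far: 1)
  step 2: ref 5 -> FAULT, frames=[6,5,-] (faults so far: 2)
  step 3: ref 1 -> FAULT, frames=[6,5,1] (faults so far: 3)
  step 4: ref 6 -> HIT, frames=[6,5,1] (faults so far: 3)
  step 5: ref 1 -> HIT, frames=[6,5,1] (faults so far: 3)
  step 6: ref 2 -> FAULT, evict 5, frames=[6,2,1] (faults so far: 4)
  step 7: ref 2 -> HIT, frames=[6,2,1] (faults so far: 4)
  step 8: ref 1 -> HIT, frames=[6,2,1] (faults so far: 4)
  step 9: ref 2 -> HIT, frames=[6,2,1] (faults so far: 4)
  step 10: ref 6 -> HIT, frames=[6,2,1] (faults so far: 4)
  step 11: ref 6 -> HIT, frames=[6,2,1] (faults so far: 4)
  step 12: ref 2 -> HIT, frames=[6,2,1] (faults so far: 4)
  step 13: ref 3 -> FAULT, evict 2, frames=[6,3,1] (faults so far: 5)
  step 14: ref 6 -> HIT, frames=[6,3,1] (faults so far: 5)
  step 15: ref 1 -> HIT, frames=[6,3,1] (faults so far: 5)
  Optimal total faults: 5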